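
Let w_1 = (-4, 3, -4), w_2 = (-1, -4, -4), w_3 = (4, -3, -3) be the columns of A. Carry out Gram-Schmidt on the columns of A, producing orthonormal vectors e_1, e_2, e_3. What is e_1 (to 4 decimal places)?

e_1 = (-0.6247, 0.4685, -0.6247)

e_1 = w_1/‖w_1‖ = (-4, 3, -4)/6.4031 = (-0.6247, 0.4685, -0.6247).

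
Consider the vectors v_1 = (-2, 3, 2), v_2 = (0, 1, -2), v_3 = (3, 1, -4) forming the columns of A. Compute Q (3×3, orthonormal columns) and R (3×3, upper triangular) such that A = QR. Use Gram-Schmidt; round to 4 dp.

Q = [[-0.4851, -0.0529, 0.8729], [0.7276, 0.5293, 0.4364], [0.4851, -0.8468, 0.2182]], R = [[4.1231, -0.2425, -2.6679], [0.0000, 2.2229, 3.7577], [0.0000, 0.0000, 2.1822]]

v_1 = (-2, 3, 2); ‖v_1‖ = 4.1231, so q_1 = (-0.4851, 0.7276, 0.4851).
q_1·v_2 = (-0.4851)·0 + 0.7276·1 + 0.4851·(-2) = -0.2425.
u_2 = v_2 + 0.2425·q_1 = (-0.1176, 1.1765, -1.8824).
‖u_2‖ = 2.2229, so q_2 = (-0.0529, 0.5293, -0.8468).
q_1·v_3 = (-0.4851)·3 + 0.7276·1 + 0.4851·(-4) = -2.6679; q_2·v_3 = (-0.0529)·3 + 0.5293·1 + (-0.8468)·(-4) = 3.7577.
u_3 = v_3 + 2.6679·q_1 − 3.7577·q_2 = (1.9048, 0.9524, 0.4762).
‖u_3‖ = 2.1822, so q_3 = (0.8729, 0.4364, 0.2182).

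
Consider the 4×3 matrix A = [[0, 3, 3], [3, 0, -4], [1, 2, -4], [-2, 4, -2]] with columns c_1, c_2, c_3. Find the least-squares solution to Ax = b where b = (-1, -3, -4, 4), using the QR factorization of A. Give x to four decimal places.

c_1 = (0, 3, 1, -2); ‖c_1‖ = 3.7417, so q_1 = (0.0000, 0.8018, 0.2673, -0.5345).
q_1·c_2 = 0.0000·3 + 0.8018·0 + 0.2673·2 + (-0.5345)·4 = -1.6036.
u_2 = c_2 + 1.6036·q_1 = (3.0000, 1.2857, 2.4286, 3.1429).
‖u_2‖ = 5.1409, so q_2 = (0.5836, 0.2501, 0.4724, 0.6113).
q_1·c_3 = 0.0000·3 + 0.8018·(-4) + 0.2673·(-4) + (-0.5345)·(-2) = -3.2071; q_2·c_3 = 0.5836·3 + 0.2501·(-4) + 0.4724·(-4) + 0.6113·(-2) = -2.3620.
u_3 = c_3 + 3.2071·q_1 + 2.3620·q_2 = (4.3784, -0.8378, -2.0270, -2.2703).
‖u_3‖ = 5.3977, so q_3 = (0.8112, -0.1552, -0.3755, -0.4206).
Qᵀb = (-5.6125, -0.7781, -0.5257).
Back-substitute: x_3 = -0.5257/5.3977 = -0.0974.
x_2 = (-0.7781 + 2.3620·(-0.0974))/5.1409 = -0.1961.
x_1 = (-5.6125 + 1.6036·(-0.1961) + 3.2071·(-0.0974))/3.7417 = -1.6675.

x = (-1.6675, -0.1961, -0.0974)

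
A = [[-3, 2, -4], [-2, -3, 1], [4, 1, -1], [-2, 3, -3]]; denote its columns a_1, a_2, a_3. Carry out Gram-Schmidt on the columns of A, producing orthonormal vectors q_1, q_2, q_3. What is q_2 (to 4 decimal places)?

a_1 = (-3, -2, 4, -2); ‖a_1‖ = 5.7446, so q_1 = (-0.5222, -0.3482, 0.6963, -0.3482).
q_1·a_2 = (-0.5222)·2 + (-0.3482)·(-3) + 0.6963·1 + (-0.3482)·3 = -0.3482.
u_2 = a_2 + 0.3482·q_1 = (1.8182, -3.1212, 1.2424, 2.8788).
‖u_2‖ = 4.7832, so q_2 = (0.3801, -0.6525, 0.2597, 0.6019).

q_2 = (0.3801, -0.6525, 0.2597, 0.6019)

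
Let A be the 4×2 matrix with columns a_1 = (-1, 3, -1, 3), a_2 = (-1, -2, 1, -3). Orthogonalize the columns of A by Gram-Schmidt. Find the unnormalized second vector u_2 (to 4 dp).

q_1 = a_1/‖a_1‖ = (-1, 3, -1, 3)/4.4721 = (-0.2236, 0.6708, -0.2236, 0.6708).
r_{12} = q_1·a_2 = -3.3541.
u_2 = a_2 + 3.3541·q_1 = (-1.7500, 0.2500, 0.2500, -0.7500).

u_2 = (-1.7500, 0.2500, 0.2500, -0.7500)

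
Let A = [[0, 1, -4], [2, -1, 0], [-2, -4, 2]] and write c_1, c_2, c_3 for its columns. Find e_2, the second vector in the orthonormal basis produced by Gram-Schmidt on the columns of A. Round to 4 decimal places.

c_1 = (0, 2, -2); ‖c_1‖ = 2.8284, so e_1 = (0.0000, 0.7071, -0.7071).
e_1·c_2 = 0.0000·1 + 0.7071·(-1) + (-0.7071)·(-4) = 2.1213.
u_2 = c_2 − 2.1213·e_1 = (1.0000, -2.5000, -2.5000).
‖u_2‖ = 3.6742, so e_2 = (0.2722, -0.6804, -0.6804).

e_2 = (0.2722, -0.6804, -0.6804)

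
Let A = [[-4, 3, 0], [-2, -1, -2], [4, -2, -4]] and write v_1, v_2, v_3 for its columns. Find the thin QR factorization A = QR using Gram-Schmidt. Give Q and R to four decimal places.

Q = [[-0.6667, 0.4472, -0.5963], [-0.3333, -0.8944, -0.2981], [0.6667, 0.0000, -0.7454]], R = [[6.0000, -3.0000, -2.0000], [0.0000, 2.2361, 1.7889], [0.0000, 0.0000, 3.5777]]

v_1 = (-4, -2, 4); ‖v_1‖ = 6.0000, so e_1 = (-0.6667, -0.3333, 0.6667).
e_1·v_2 = (-0.6667)·3 + (-0.3333)·(-1) + 0.6667·(-2) = -3.0000.
u_2 = v_2 + 3.0000·e_1 = (1.0000, -2.0000, 0.0000).
‖u_2‖ = 2.2361, so e_2 = (0.4472, -0.8944, 0.0000).
e_1·v_3 = (-0.6667)·0 + (-0.3333)·(-2) + 0.6667·(-4) = -2.0000; e_2·v_3 = 0.4472·0 + (-0.8944)·(-2) + 0.0000·(-4) = 1.7889.
u_3 = v_3 + 2.0000·e_1 − 1.7889·e_2 = (-2.1333, -1.0667, -2.6667).
‖u_3‖ = 3.5777, so e_3 = (-0.5963, -0.2981, -0.7454).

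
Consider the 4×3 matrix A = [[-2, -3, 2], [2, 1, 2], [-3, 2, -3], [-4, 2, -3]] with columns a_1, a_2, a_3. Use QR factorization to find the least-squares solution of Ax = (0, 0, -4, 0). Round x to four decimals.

x = (0.2786, -0.3120, 0.0446)

a_1 = (-2, 2, -3, -4); ‖a_1‖ = 5.7446, so e_1 = (-0.3482, 0.3482, -0.5222, -0.6963).
e_1·a_2 = (-0.3482)·(-3) + 0.3482·1 + (-0.5222)·2 + (-0.6963)·2 = -1.0445.
u_2 = a_2 + 1.0445·e_1 = (-3.3636, 1.3636, 1.4545, 1.2727).
‖u_2‖ = 4.1121, so e_2 = (-0.8180, 0.3316, 0.3537, 0.3095).
e_1·a_3 = (-0.3482)·2 + 0.3482·2 + (-0.5222)·(-3) + (-0.6963)·(-3) = 3.6556; e_2·a_3 = (-0.8180)·2 + 0.3316·2 + 0.3537·(-3) + 0.3095·(-3) = -2.9625.
u_3 = a_3 − 3.6556·e_1 + 2.9625·e_2 = (0.8495, 1.7097, -0.0430, 0.4624).
‖u_3‖ = 1.9647, so e_3 = (0.4324, 0.8702, -0.0219, 0.2353).
Qᵀb = (2.0889, -1.4149, 0.0876).
Back-substitute: x_3 = 0.0876/1.9647 = 0.0446.
x_2 = (-1.4149 + 2.9625·0.0446)/4.1121 = -0.3120.
x_1 = (2.0889 + 1.0445·(-0.3120) − 3.6556·0.0446)/5.7446 = 0.2786.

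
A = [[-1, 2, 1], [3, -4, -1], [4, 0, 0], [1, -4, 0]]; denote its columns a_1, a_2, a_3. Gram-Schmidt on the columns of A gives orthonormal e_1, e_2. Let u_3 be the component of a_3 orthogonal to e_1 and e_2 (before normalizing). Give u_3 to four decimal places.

u_3 = (0.6667, -0.2778, 0.2222, 0.6111)

e_1 = a_1/‖a_1‖ = (-1, 3, 4, 1)/5.1962 = (-0.1925, 0.5774, 0.7698, 0.1925).
r_{12} = e_1·a_2 = -3.4641.
u_2 = a_2 + 3.4641·e_1 = (1.3333, -2.0000, 2.6667, -3.3333).
‖u_2‖ = 4.8990, so e_2 = (0.2722, -0.4082, 0.5443, -0.6804).
r_{13} = e_1·a_3 = -0.7698; r_{23} = e_2·a_3 = 0.6804.
u_3 = a_3 + 0.7698·e_1 − 0.6804·e_2 = (0.6667, -0.2778, 0.2222, 0.6111).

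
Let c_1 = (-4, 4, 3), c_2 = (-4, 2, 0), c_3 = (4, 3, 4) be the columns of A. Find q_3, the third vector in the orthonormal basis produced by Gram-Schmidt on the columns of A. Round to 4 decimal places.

q_3 = (0.3841, 0.7682, -0.5121)

c_1 = (-4, 4, 3); ‖c_1‖ = 6.4031, so q_1 = (-0.6247, 0.6247, 0.4685).
q_1·c_2 = (-0.6247)·(-4) + 0.6247·2 + 0.4685·0 = 3.7482.
u_2 = c_2 − 3.7482·q_1 = (-1.6585, -0.3415, -1.7561).
‖u_2‖ = 2.4395, so q_2 = (-0.6799, -0.1400, -0.7199).
q_1·c_3 = (-0.6247)·4 + 0.6247·3 + 0.4685·4 = 1.2494; q_2·c_3 = (-0.6799)·4 + (-0.1400)·3 + (-0.7199)·4 = -6.0188.
u_3 = c_3 − 1.2494·q_1 + 6.0188·q_2 = (0.6885, 1.3770, -0.9180).
‖u_3‖ = 1.7925, so q_3 = (0.3841, 0.7682, -0.5121).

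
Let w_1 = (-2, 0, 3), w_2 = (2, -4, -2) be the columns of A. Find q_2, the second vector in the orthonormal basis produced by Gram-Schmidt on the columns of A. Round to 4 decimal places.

q_2 = (0.1143, -0.9905, 0.0762)

q_1 = w_1/‖w_1‖ = (-2, 0, 3)/3.6056 = (-0.5547, 0.0000, 0.8321).
r_{12} = q_1·w_2 = -2.7735.
u_2 = w_2 + 2.7735·q_1 = (0.4615, -4.0000, 0.3077).
‖u_2‖ = 4.0383, so q_2 = (0.1143, -0.9905, 0.0762).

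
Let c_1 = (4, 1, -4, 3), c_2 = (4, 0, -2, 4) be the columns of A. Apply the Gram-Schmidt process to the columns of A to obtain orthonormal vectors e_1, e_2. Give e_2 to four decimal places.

e_2 = (0.2520, -0.3780, 0.6299, 0.6299)

c_1 = (4, 1, -4, 3); ‖c_1‖ = 6.4807, so e_1 = (0.6172, 0.1543, -0.6172, 0.4629).
e_1·c_2 = 0.6172·4 + 0.1543·0 + (-0.6172)·(-2) + 0.4629·4 = 5.5549.
u_2 = c_2 − 5.5549·e_1 = (0.5714, -0.8571, 1.4286, 1.4286).
‖u_2‖ = 2.2678, so e_2 = (0.2520, -0.3780, 0.6299, 0.6299).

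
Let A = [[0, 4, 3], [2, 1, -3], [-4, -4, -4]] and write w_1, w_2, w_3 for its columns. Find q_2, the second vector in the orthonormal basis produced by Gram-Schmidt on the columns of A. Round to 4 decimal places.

q_2 = (0.9759, -0.1952, -0.0976)

w_1 = (0, 2, -4); ‖w_1‖ = 4.4721, so q_1 = (0.0000, 0.4472, -0.8944).
q_1·w_2 = 0.0000·4 + 0.4472·1 + (-0.8944)·(-4) = 4.0249.
u_2 = w_2 − 4.0249·q_1 = (4.0000, -0.8000, -0.4000).
‖u_2‖ = 4.0988, so q_2 = (0.9759, -0.1952, -0.0976).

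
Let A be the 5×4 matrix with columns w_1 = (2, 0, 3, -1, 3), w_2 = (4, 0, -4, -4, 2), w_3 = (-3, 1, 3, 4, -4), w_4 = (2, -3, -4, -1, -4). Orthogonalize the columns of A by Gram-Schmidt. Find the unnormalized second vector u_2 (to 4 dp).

u_2 = (3.4783, 0.0000, -4.7826, -3.7391, 1.2174)

e_1 = w_1/‖w_1‖ = (2, 0, 3, -1, 3)/4.7958 = (0.4170, 0.0000, 0.6255, -0.2085, 0.6255).
r_{12} = e_1·w_2 = 1.2511.
u_2 = w_2 − 1.2511·e_1 = (3.4783, 0.0000, -4.7826, -3.7391, 1.2174).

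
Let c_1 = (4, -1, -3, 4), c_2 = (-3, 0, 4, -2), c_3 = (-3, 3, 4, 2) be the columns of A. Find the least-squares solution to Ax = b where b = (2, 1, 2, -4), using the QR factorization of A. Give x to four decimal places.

x = (-0.3528, 0.2341, -0.3847)

c_1 = (4, -1, -3, 4); ‖c_1‖ = 6.4807, so e_1 = (0.6172, -0.1543, -0.4629, 0.6172).
e_1·c_2 = 0.6172·(-3) + (-0.1543)·0 + (-0.4629)·4 + 0.6172·(-2) = -4.9377.
u_2 = c_2 + 4.9377·e_1 = (0.0476, -0.7619, 1.7143, 1.0476).
‖u_2‖ = 2.1492, so e_2 = (0.0222, -0.3545, 0.7976, 0.4874).
e_1·c_3 = 0.6172·(-3) + (-0.1543)·3 + (-0.4629)·4 + 0.6172·2 = -2.9318; e_2·c_3 = 0.0222·(-3) + (-0.3545)·3 + 0.7976·4 + 0.4874·2 = 3.0355.
u_3 = c_3 + 2.9318·e_1 − 3.0355·e_2 = (-1.2577, 3.6237, 0.2216, 2.3299).
‖u_3‖ = 4.4934, so e_3 = (-0.2799, 0.8065, 0.0493, 0.5185).
Qᵀb = (-2.3146, -0.6647, -1.7288).
Back-substitute: x_3 = -1.7288/4.4934 = -0.3847.
x_2 = (-0.6647 − 3.0355·(-0.3847))/2.1492 = 0.2341.
x_1 = (-2.3146 + 4.9377·0.2341 + 2.9318·(-0.3847))/6.4807 = -0.3528.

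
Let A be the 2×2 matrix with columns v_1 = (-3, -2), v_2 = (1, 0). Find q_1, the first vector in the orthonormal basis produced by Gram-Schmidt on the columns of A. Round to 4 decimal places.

q_1 = (-0.8321, -0.5547)

v_1 = (-3, -2); ‖v_1‖ = 3.6056, so q_1 = (-0.8321, -0.5547).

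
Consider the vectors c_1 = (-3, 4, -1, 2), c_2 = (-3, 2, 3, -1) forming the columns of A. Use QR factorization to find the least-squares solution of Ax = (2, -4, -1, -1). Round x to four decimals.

c_1 = (-3, 4, -1, 2); ‖c_1‖ = 5.4772, so q_1 = (-0.5477, 0.7303, -0.1826, 0.3651).
q_1·c_2 = (-0.5477)·(-3) + 0.7303·2 + (-0.1826)·3 + 0.3651·(-1) = 2.1909.
u_2 = c_2 − 2.1909·q_1 = (-1.8000, 0.4000, 3.4000, -1.8000).
‖u_2‖ = 4.2661, so q_2 = (-0.4219, 0.0938, 0.7970, -0.4219).
Qᵀb = (-4.1992, -1.5939).
Back-substitute: x_2 = -1.5939/4.2661 = -0.3736.
x_1 = (-4.1992 − 2.1909·(-0.3736))/5.4772 = -0.6172.

x = (-0.6172, -0.3736)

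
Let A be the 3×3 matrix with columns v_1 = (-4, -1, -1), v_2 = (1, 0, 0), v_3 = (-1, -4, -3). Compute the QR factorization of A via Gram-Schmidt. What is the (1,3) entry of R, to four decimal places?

q_1 = v_1/‖v_1‖ = (-4, -1, -1)/4.2426 = (-0.9428, -0.2357, -0.2357).
r_{13} = q_1·v_3 = 2.5927.

r_{13} = 2.5927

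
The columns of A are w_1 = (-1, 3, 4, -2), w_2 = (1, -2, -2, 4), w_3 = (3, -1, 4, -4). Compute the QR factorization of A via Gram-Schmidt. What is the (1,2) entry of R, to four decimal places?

e_1 = w_1/‖w_1‖ = (-1, 3, 4, -2)/5.4772 = (-0.1826, 0.5477, 0.7303, -0.3651).
r_{12} = e_1·w_2 = -4.1992.

r_{12} = -4.1992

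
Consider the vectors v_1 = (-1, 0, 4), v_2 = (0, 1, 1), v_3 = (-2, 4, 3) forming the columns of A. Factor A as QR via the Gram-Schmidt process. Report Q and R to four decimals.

v_1 = (-1, 0, 4); ‖v_1‖ = 4.1231, so e_1 = (-0.2425, 0.0000, 0.9701).
e_1·v_2 = (-0.2425)·0 + 0.0000·1 + 0.9701·1 = 0.9701.
u_2 = v_2 − 0.9701·e_1 = (0.2353, 1.0000, 0.0588).
‖u_2‖ = 1.0290, so e_2 = (0.2287, 0.9718, 0.0572).
e_1·v_3 = (-0.2425)·(-2) + 0.0000·4 + 0.9701·3 = 3.3955; e_2·v_3 = 0.2287·(-2) + 0.9718·4 + 0.0572·3 = 3.6015.
u_3 = v_3 − 3.3955·e_1 − 3.6015·e_2 = (-2.0000, 0.5000, -0.5000).
‖u_3‖ = 2.1213, so e_3 = (-0.9428, 0.2357, -0.2357).

Q = [[-0.2425, 0.2287, -0.9428], [0.0000, 0.9718, 0.2357], [0.9701, 0.0572, -0.2357]], R = [[4.1231, 0.9701, 3.3955], [0.0000, 1.0290, 3.6015], [0.0000, 0.0000, 2.1213]]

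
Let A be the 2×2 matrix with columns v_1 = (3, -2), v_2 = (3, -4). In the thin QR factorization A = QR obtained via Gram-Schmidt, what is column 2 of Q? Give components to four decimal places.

v_1 = (3, -2); ‖v_1‖ = 3.6056, so e_1 = (0.8321, -0.5547).
e_1·v_2 = 0.8321·3 + (-0.5547)·(-4) = 4.7150.
u_2 = v_2 − 4.7150·e_1 = (-0.9231, -1.3846).
‖u_2‖ = 1.6641, so e_2 = (-0.5547, -0.8321).

e_2 = (-0.5547, -0.8321)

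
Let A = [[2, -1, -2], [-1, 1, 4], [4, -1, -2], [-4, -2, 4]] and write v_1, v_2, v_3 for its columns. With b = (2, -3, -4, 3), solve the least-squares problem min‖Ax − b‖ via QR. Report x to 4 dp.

x = (-1.4924, -0.7868, -1.0939)

q_1 = v_1/‖v_1‖ = (2, -1, 4, -4)/6.0828 = (0.3288, -0.1644, 0.6576, -0.6576).
r_{12} = q_1·v_2 = 0.1644.
u_2 = v_2 − 0.1644·q_1 = (-1.0541, 1.0270, -1.1081, -1.8919).
‖u_2‖ = 2.6406, so q_2 = (-0.3992, 0.3889, -0.4196, -0.7165).
r_{13} = q_1·v_3 = -5.2608; r_{23} = q_2·v_3 = 0.3275.
u_3 = v_3 + 5.2608·q_1 − 0.3275·q_2 = (-0.1395, 3.0078, 1.5969, 0.7752).
‖u_3‖ = 3.4953, so q_3 = (-0.0399, 0.8605, 0.4569, 0.2218).
Qᵀb = (-3.4524, -2.4359, -3.8235).
Back-substitute: x_3 = -3.8235/3.4953 = -1.0939.
x_2 = (-2.4359 − 0.3275·(-1.0939))/2.6406 = -0.7868.
x_1 = (-3.4524 − 0.1644·(-0.7868) + 5.2608·(-1.0939))/6.0828 = -1.4924.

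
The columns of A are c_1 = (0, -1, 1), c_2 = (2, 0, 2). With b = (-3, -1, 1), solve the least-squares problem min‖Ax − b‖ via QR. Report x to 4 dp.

q_1 = c_1/‖c_1‖ = (0, -1, 1)/1.4142 = (0.0000, -0.7071, 0.7071).
r_{12} = q_1·c_2 = 1.4142.
u_2 = c_2 − 1.4142·q_1 = (2.0000, 1.0000, 1.0000).
‖u_2‖ = 2.4495, so q_2 = (0.8165, 0.4082, 0.4082).
Qᵀb = (1.4142, -2.4495).
Back-substitute: x_2 = -2.4495/2.4495 = -1.0000.
x_1 = (1.4142 − 1.4142·(-1.0000))/1.4142 = 2.0000.

x = (2.0000, -1.0000)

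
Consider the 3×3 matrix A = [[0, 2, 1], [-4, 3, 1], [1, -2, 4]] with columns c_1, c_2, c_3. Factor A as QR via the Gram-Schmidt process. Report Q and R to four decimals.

c_1 = (0, -4, 1); ‖c_1‖ = 4.1231, so e_1 = (0.0000, -0.9701, 0.2425).
e_1·c_2 = 0.0000·2 + (-0.9701)·3 + 0.2425·(-2) = -3.3955.
u_2 = c_2 + 3.3955·e_1 = (2.0000, -0.2941, -1.1765).
‖u_2‖ = 2.3389, so e_2 = (0.8551, -0.1257, -0.5030).
e_1·c_3 = 0.0000·1 + (-0.9701)·1 + 0.2425·4 = 0.0000; e_2·c_3 = 0.8551·1 + (-0.1257)·1 + (-0.5030)·4 = -1.2826.
u_3 = c_3 + 0.0000·e_1 + 1.2826·e_2 = (2.0968, 0.8387, 3.3548).
‖u_3‖ = 4.0441, so e_3 = (0.5185, 0.2074, 0.8296).

Q = [[0.0000, 0.8551, 0.5185], [-0.9701, -0.1257, 0.2074], [0.2425, -0.5030, 0.8296]], R = [[4.1231, -3.3955, 0.0000], [0.0000, 2.3389, -1.2826], [0.0000, 0.0000, 4.0441]]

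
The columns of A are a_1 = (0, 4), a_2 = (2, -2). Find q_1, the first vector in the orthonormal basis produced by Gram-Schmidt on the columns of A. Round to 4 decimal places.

a_1 = (0, 4); ‖a_1‖ = 4.0000, so q_1 = (0.0000, 1.0000).

q_1 = (0.0000, 1.0000)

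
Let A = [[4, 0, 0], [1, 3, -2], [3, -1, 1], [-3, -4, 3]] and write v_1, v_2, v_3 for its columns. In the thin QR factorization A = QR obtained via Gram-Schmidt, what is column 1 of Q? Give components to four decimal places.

e_1 = (0.6761, 0.1690, 0.5071, -0.5071)

e_1 = v_1/‖v_1‖ = (4, 1, 3, -3)/5.9161 = (0.6761, 0.1690, 0.5071, -0.5071).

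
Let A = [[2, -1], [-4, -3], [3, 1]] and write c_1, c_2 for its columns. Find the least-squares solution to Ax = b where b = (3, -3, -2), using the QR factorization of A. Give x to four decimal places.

x = (0.5333, -0.2667)

q_1 = c_1/‖c_1‖ = (2, -4, 3)/5.3852 = (0.3714, -0.7428, 0.5571).
r_{12} = q_1·c_2 = 2.4140.
u_2 = c_2 − 2.4140·q_1 = (-1.8966, -1.2069, -0.3448).
‖u_2‖ = 2.2743, so q_2 = (-0.8339, -0.5307, -0.1516).
Qᵀb = (2.2283, -0.6065).
Back-substitute: x_2 = -0.6065/2.2743 = -0.2667.
x_1 = (2.2283 − 2.4140·(-0.2667))/5.3852 = 0.5333.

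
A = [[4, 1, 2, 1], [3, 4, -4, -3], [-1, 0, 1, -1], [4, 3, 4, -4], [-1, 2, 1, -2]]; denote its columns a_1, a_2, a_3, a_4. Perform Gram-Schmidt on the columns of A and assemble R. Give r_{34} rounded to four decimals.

q_1 = a_1/‖a_1‖ = (4, 3, -1, 4, -1)/6.5574 = (0.6100, 0.4575, -0.1525, 0.6100, -0.1525).
r_{12} = q_1·a_2 = 3.9650.
u_2 = a_2 − 3.9650·q_1 = (-1.4186, 2.1860, 0.6047, 0.5814, 2.6047).
‖u_2‖ = 3.7788, so q_2 = (-0.3754, 0.5785, 0.1600, 0.1539, 0.6893).
r_{13} = q_1·a_3 = 1.5250; r_{23} = q_2·a_3 = -1.6001.
u_3 = a_3 − 1.5250·q_1 + 1.6001·q_2 = (0.4691, -3.7720, 1.4886, 3.3160, 2.3355).
‖u_3‖ = 5.7545, so q_3 = (0.0815, -0.6555, 0.2587, 0.5762, 0.4059).
r_{34} = q_3·a_4 = -1.3274.

r_{34} = -1.3274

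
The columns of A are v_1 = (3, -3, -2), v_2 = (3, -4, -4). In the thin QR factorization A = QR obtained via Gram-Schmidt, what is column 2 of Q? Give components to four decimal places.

v_1 = (3, -3, -2); ‖v_1‖ = 4.6904, so e_1 = (0.6396, -0.6396, -0.4264).
e_1·v_2 = 0.6396·3 + (-0.6396)·(-4) + (-0.4264)·(-4) = 6.1828.
u_2 = v_2 − 6.1828·e_1 = (-0.9545, -0.0455, -1.3636).
‖u_2‖ = 1.6652, so e_2 = (-0.5732, -0.0273, -0.8189).

e_2 = (-0.5732, -0.0273, -0.8189)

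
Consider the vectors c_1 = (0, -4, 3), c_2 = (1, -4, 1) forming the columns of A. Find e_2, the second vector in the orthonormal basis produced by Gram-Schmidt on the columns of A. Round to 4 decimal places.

e_2 = (0.5300, -0.5088, -0.6784)

e_1 = c_1/‖c_1‖ = (0, -4, 3)/5.0000 = (0.0000, -0.8000, 0.6000).
r_{12} = e_1·c_2 = 3.8000.
u_2 = c_2 − 3.8000·e_1 = (1.0000, -0.9600, -1.2800).
‖u_2‖ = 1.8868, so e_2 = (0.5300, -0.5088, -0.6784).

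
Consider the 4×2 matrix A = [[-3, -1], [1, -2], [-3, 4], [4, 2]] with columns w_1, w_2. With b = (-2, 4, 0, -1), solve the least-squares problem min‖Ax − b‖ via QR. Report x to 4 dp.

x = (0.1455, -0.3025)

w_1 = (-3, 1, -3, 4); ‖w_1‖ = 5.9161, so e_1 = (-0.5071, 0.1690, -0.5071, 0.6761).
e_1·w_2 = (-0.5071)·(-1) + 0.1690·(-2) + (-0.5071)·4 + 0.6761·2 = -0.5071.
u_2 = w_2 + 0.5071·e_1 = (-1.2571, -1.9143, 3.7429, 2.3429).
‖u_2‖ = 4.9742, so e_2 = (-0.2527, -0.3848, 0.7525, 0.4710).
Qᵀb = (1.0142, -1.5049).
Back-substitute: x_2 = -1.5049/4.9742 = -0.3025.
x_1 = (1.0142 + 0.5071·(-0.3025))/5.9161 = 0.1455.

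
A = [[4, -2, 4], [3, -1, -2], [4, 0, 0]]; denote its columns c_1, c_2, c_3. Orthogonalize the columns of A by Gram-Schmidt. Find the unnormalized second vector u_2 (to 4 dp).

u_2 = (-0.9268, -0.1951, 1.0732)

c_1 = (4, 3, 4); ‖c_1‖ = 6.4031, so e_1 = (0.6247, 0.4685, 0.6247).
e_1·c_2 = 0.6247·(-2) + 0.4685·(-1) + 0.6247·0 = -1.7179.
u_2 = c_2 + 1.7179·e_1 = (-0.9268, -0.1951, 1.0732).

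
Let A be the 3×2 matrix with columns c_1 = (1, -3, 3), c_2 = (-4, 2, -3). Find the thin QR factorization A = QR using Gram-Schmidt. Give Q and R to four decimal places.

Q = [[0.2294, -0.9487], [-0.6882, -0.3162], [0.6882, 0.0000]], R = [[4.3589, -4.3589], [0.0000, 3.1623]]

c_1 = (1, -3, 3); ‖c_1‖ = 4.3589, so e_1 = (0.2294, -0.6882, 0.6882).
e_1·c_2 = 0.2294·(-4) + (-0.6882)·2 + 0.6882·(-3) = -4.3589.
u_2 = c_2 + 4.3589·e_1 = (-3.0000, -1.0000, 0.0000).
‖u_2‖ = 3.1623, so e_2 = (-0.9487, -0.3162, 0.0000).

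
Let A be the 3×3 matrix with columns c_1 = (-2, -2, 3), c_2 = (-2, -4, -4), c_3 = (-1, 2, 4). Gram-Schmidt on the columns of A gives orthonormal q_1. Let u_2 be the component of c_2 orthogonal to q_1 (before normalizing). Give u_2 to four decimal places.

u_2 = (-2.0000, -4.0000, -4.0000)

c_1 = (-2, -2, 3); ‖c_1‖ = 4.1231, so q_1 = (-0.4851, -0.4851, 0.7276).
q_1·c_2 = (-0.4851)·(-2) + (-0.4851)·(-4) + 0.7276·(-4) = 0.0000.
u_2 = c_2 + 0.0000·q_1 = (-2.0000, -4.0000, -4.0000).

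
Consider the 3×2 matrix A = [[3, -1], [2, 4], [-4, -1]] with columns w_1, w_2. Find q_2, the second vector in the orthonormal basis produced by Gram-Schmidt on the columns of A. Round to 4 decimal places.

q_2 = (-0.4952, 0.8666, 0.0619)

w_1 = (3, 2, -4); ‖w_1‖ = 5.3852, so q_1 = (0.5571, 0.3714, -0.7428).
q_1·w_2 = 0.5571·(-1) + 0.3714·4 + (-0.7428)·(-1) = 1.6713.
u_2 = w_2 − 1.6713·q_1 = (-1.9310, 3.3793, 0.2414).
‖u_2‖ = 3.8996, so q_2 = (-0.4952, 0.8666, 0.0619).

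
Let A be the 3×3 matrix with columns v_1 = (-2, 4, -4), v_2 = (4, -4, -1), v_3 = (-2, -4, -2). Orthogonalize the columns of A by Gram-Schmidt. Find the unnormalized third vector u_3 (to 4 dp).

u_3 = (-3.2487, -2.9239, -1.2995)

v_1 = (-2, 4, -4); ‖v_1‖ = 6.0000, so e_1 = (-0.3333, 0.6667, -0.6667).
e_1·v_2 = (-0.3333)·4 + 0.6667·(-4) + (-0.6667)·(-1) = -3.3333.
u_2 = v_2 + 3.3333·e_1 = (2.8889, -1.7778, -3.2222).
‖u_2‖ = 4.6786, so e_2 = (0.6175, -0.3800, -0.6887).
e_1·v_3 = (-0.3333)·(-2) + 0.6667·(-4) + (-0.6667)·(-2) = -0.6667; e_2·v_3 = 0.6175·(-2) + (-0.3800)·(-4) + (-0.6887)·(-2) = 1.6624.
u_3 = v_3 + 0.6667·e_1 − 1.6624·e_2 = (-3.2487, -2.9239, -1.2995).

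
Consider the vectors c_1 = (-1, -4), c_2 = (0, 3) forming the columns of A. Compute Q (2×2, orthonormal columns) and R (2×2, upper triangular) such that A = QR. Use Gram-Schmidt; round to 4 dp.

c_1 = (-1, -4); ‖c_1‖ = 4.1231, so e_1 = (-0.2425, -0.9701).
e_1·c_2 = (-0.2425)·0 + (-0.9701)·3 = -2.9104.
u_2 = c_2 + 2.9104·e_1 = (-0.7059, 0.1765).
‖u_2‖ = 0.7276, so e_2 = (-0.9701, 0.2425).

Q = [[-0.2425, -0.9701], [-0.9701, 0.2425]], R = [[4.1231, -2.9104], [0.0000, 0.7276]]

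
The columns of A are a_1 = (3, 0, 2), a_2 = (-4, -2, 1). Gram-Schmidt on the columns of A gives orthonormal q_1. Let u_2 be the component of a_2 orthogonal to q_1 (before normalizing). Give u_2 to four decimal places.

a_1 = (3, 0, 2); ‖a_1‖ = 3.6056, so q_1 = (0.8321, 0.0000, 0.5547).
q_1·a_2 = 0.8321·(-4) + 0.0000·(-2) + 0.5547·1 = -2.7735.
u_2 = a_2 + 2.7735·q_1 = (-1.6923, -2.0000, 2.5385).

u_2 = (-1.6923, -2.0000, 2.5385)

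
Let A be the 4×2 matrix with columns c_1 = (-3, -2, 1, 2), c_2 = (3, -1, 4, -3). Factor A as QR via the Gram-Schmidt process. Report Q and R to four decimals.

Q = [[-0.7071, 0.2716], [-0.4714, -0.3621], [0.2357, 0.8148], [0.4714, -0.3621]], R = [[4.2426, -2.1213], [0.0000, 5.5227]]

c_1 = (-3, -2, 1, 2); ‖c_1‖ = 4.2426, so q_1 = (-0.7071, -0.4714, 0.2357, 0.4714).
q_1·c_2 = (-0.7071)·3 + (-0.4714)·(-1) + 0.2357·4 + 0.4714·(-3) = -2.1213.
u_2 = c_2 + 2.1213·q_1 = (1.5000, -2.0000, 4.5000, -2.0000).
‖u_2‖ = 5.5227, so q_2 = (0.2716, -0.3621, 0.8148, -0.3621).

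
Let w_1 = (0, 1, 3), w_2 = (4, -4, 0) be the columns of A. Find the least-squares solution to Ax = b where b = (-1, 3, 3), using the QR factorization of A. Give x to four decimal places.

x = (1.0526, -0.3684)

e_1 = w_1/‖w_1‖ = (0, 1, 3)/3.1623 = (0.0000, 0.3162, 0.9487).
r_{12} = e_1·w_2 = -1.2649.
u_2 = w_2 + 1.2649·e_1 = (4.0000, -3.6000, 1.2000).
‖u_2‖ = 5.5136, so e_2 = (0.7255, -0.6529, 0.2176).
Qᵀb = (3.7947, -2.0313).
Back-substitute: x_2 = -2.0313/5.5136 = -0.3684.
x_1 = (3.7947 + 1.2649·(-0.3684))/3.1623 = 1.0526.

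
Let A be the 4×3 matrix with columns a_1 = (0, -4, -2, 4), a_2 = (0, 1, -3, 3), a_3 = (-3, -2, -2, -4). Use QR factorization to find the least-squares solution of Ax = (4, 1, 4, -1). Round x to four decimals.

x = (-0.1626, -0.9522, -0.7960)

a_1 = (0, -4, -2, 4); ‖a_1‖ = 6.0000, so e_1 = (0.0000, -0.6667, -0.3333, 0.6667).
e_1·a_2 = 0.0000·0 + (-0.6667)·1 + (-0.3333)·(-3) + 0.6667·3 = 2.3333.
u_2 = a_2 − 2.3333·e_1 = (0.0000, 2.5556, -2.2222, 1.4444).
‖u_2‖ = 3.6818, so e_2 = (0.0000, 0.6941, -0.6036, 0.3923).
e_1·a_3 = 0.0000·(-3) + (-0.6667)·(-2) + (-0.3333)·(-2) + 0.6667·(-4) = -0.6667; e_2·a_3 = 0.0000·(-3) + 0.6941·(-2) + (-0.6036)·(-2) + 0.3923·(-4) = -1.7504.
u_3 = a_3 + 0.6667·e_1 + 1.7504·e_2 = (-3.0000, -1.2295, -3.2787, -2.8689).
‖u_3‖ = 5.4306, so e_3 = (-0.5524, -0.2264, -0.6037, -0.5283).
Qᵀb = (-2.6667, -2.1125, -4.3228).
Back-substitute: x_3 = -4.3228/5.4306 = -0.7960.
x_2 = (-2.1125 + 1.7504·(-0.7960))/3.6818 = -0.9522.
x_1 = (-2.6667 − 2.3333·(-0.9522) + 0.6667·(-0.7960))/6.0000 = -0.1626.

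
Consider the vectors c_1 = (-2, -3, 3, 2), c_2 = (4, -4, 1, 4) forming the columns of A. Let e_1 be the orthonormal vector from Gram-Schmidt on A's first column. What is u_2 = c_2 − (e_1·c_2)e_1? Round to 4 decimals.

c_1 = (-2, -3, 3, 2); ‖c_1‖ = 5.0990, so e_1 = (-0.3922, -0.5883, 0.5883, 0.3922).
e_1·c_2 = (-0.3922)·4 + (-0.5883)·(-4) + 0.5883·1 + 0.3922·4 = 2.9417.
u_2 = c_2 − 2.9417·e_1 = (5.1538, -2.2692, -0.7308, 2.8462).

u_2 = (5.1538, -2.2692, -0.7308, 2.8462)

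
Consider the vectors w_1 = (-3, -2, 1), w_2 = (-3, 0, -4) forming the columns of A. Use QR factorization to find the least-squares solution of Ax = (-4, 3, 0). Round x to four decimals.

w_1 = (-3, -2, 1); ‖w_1‖ = 3.7417, so e_1 = (-0.8018, -0.5345, 0.2673).
e_1·w_2 = (-0.8018)·(-3) + (-0.5345)·0 + 0.2673·(-4) = 1.3363.
u_2 = w_2 − 1.3363·e_1 = (-1.9286, 0.7143, -4.3571).
‖u_2‖ = 4.8181, so e_2 = (-0.4003, 0.1482, -0.9043).
Qᵀb = (1.6036, 2.0458).
Back-substitute: x_2 = 2.0458/4.8181 = 0.4246.
x_1 = (1.6036 − 1.3363·0.4246)/3.7417 = 0.2769.

x = (0.2769, 0.4246)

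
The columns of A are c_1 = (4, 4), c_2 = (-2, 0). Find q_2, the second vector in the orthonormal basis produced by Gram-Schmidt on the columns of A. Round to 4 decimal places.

q_2 = (-0.7071, 0.7071)

c_1 = (4, 4); ‖c_1‖ = 5.6569, so q_1 = (0.7071, 0.7071).
q_1·c_2 = 0.7071·(-2) + 0.7071·0 = -1.4142.
u_2 = c_2 + 1.4142·q_1 = (-1.0000, 1.0000).
‖u_2‖ = 1.4142, so q_2 = (-0.7071, 0.7071).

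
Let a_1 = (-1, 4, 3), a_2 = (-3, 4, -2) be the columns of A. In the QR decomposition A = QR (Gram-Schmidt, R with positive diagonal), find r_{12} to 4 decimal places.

r_{12} = 2.5495

q_1 = a_1/‖a_1‖ = (-1, 4, 3)/5.0990 = (-0.1961, 0.7845, 0.5883).
r_{12} = q_1·a_2 = 2.5495.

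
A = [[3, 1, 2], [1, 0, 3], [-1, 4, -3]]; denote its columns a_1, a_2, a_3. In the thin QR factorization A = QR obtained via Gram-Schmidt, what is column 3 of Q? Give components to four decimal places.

q_3 = (-0.2933, 0.9532, 0.0733)

a_1 = (3, 1, -1); ‖a_1‖ = 3.3166, so q_1 = (0.9045, 0.3015, -0.3015).
q_1·a_2 = 0.9045·1 + 0.3015·0 + (-0.3015)·4 = -0.3015.
u_2 = a_2 + 0.3015·q_1 = (1.2727, 0.0909, 3.9091).
‖u_2‖ = 4.1121, so q_2 = (0.3095, 0.0221, 0.9506).
q_1·a_3 = 0.9045·2 + 0.3015·3 + (-0.3015)·(-3) = 3.6181; q_2·a_3 = 0.3095·2 + 0.0221·3 + 0.9506·(-3) = -2.1666.
u_3 = a_3 − 3.6181·q_1 + 2.1666·q_2 = (-0.6022, 1.9570, 0.1505).
‖u_3‖ = 2.0531, so q_3 = (-0.2933, 0.9532, 0.0733).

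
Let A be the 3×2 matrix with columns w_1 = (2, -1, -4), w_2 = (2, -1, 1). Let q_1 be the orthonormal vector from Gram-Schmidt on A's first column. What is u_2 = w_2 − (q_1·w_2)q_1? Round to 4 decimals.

u_2 = (1.9048, -0.9524, 1.1905)

w_1 = (2, -1, -4); ‖w_1‖ = 4.5826, so q_1 = (0.4364, -0.2182, -0.8729).
q_1·w_2 = 0.4364·2 + (-0.2182)·(-1) + (-0.8729)·1 = 0.2182.
u_2 = w_2 − 0.2182·q_1 = (1.9048, -0.9524, 1.1905).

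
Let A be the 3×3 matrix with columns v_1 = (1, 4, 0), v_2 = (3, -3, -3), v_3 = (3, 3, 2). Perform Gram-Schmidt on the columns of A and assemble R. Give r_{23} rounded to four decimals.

v_1 = (1, 4, 0); ‖v_1‖ = 4.1231, so e_1 = (0.2425, 0.9701, 0.0000).
e_1·v_2 = 0.2425·3 + 0.9701·(-3) + 0.0000·(-3) = -2.1828.
u_2 = v_2 + 2.1828·e_1 = (3.5294, -0.8824, -3.0000).
‖u_2‖ = 4.7154, so e_2 = (0.7485, -0.1871, -0.6362).
r_{23} = e_2·v_3 = 0.4117.

r_{23} = 0.4117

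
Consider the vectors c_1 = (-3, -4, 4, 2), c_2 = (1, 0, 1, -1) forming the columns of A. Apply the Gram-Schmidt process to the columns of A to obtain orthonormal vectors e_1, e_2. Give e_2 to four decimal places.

e_2 = (0.5409, -0.0515, 0.6310, -0.5537)

c_1 = (-3, -4, 4, 2); ‖c_1‖ = 6.7082, so e_1 = (-0.4472, -0.5963, 0.5963, 0.2981).
e_1·c_2 = (-0.4472)·1 + (-0.5963)·0 + 0.5963·1 + 0.2981·(-1) = -0.1491.
u_2 = c_2 + 0.1491·e_1 = (0.9333, -0.0889, 1.0889, -0.9556).
‖u_2‖ = 1.7256, so e_2 = (0.5409, -0.0515, 0.6310, -0.5537).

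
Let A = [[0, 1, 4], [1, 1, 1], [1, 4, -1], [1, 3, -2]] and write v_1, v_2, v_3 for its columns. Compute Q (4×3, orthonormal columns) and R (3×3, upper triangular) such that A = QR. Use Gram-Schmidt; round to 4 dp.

Q = [[0.0000, 0.4201, 0.8674], [0.5774, -0.7001, 0.3884], [0.5774, 0.5601, -0.0906], [0.5774, 0.1400, -0.2977]], R = [[1.7321, 4.6188, -1.1547], [0.0000, 2.3805, 0.1400], [0.0000, 0.0000, 4.5439]]

v_1 = (0, 1, 1, 1); ‖v_1‖ = 1.7321, so q_1 = (0.0000, 0.5774, 0.5774, 0.5774).
q_1·v_2 = 0.0000·1 + 0.5774·1 + 0.5774·4 + 0.5774·3 = 4.6188.
u_2 = v_2 − 4.6188·q_1 = (1.0000, -1.6667, 1.3333, 0.3333).
‖u_2‖ = 2.3805, so q_2 = (0.4201, -0.7001, 0.5601, 0.1400).
q_1·v_3 = 0.0000·4 + 0.5774·1 + 0.5774·(-1) + 0.5774·(-2) = -1.1547; q_2·v_3 = 0.4201·4 + (-0.7001)·1 + 0.5601·(-1) + 0.1400·(-2) = 0.1400.
u_3 = v_3 + 1.1547·q_1 − 0.1400·q_2 = (3.9412, 1.7647, -0.4118, -1.3529).
‖u_3‖ = 4.5439, so q_3 = (0.8674, 0.3884, -0.0906, -0.2977).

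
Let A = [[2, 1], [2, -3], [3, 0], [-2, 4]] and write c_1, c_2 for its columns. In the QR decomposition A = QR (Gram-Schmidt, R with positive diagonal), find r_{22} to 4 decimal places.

c_1 = (2, 2, 3, -2); ‖c_1‖ = 4.5826, so e_1 = (0.4364, 0.4364, 0.6547, -0.4364).
e_1·c_2 = 0.4364·1 + 0.4364·(-3) + 0.6547·0 + (-0.4364)·4 = -2.6186.
u_2 = c_2 + 2.6186·e_1 = (2.1429, -1.8571, 1.7143, 2.8571).
r_{22} = ‖u_2‖ = 4.3753.

r_{22} = 4.3753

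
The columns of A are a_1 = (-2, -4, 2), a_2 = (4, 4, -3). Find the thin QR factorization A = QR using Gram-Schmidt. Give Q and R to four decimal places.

a_1 = (-2, -4, 2); ‖a_1‖ = 4.8990, so e_1 = (-0.4082, -0.8165, 0.4082).
e_1·a_2 = (-0.4082)·4 + (-0.8165)·4 + 0.4082·(-3) = -6.1237.
u_2 = a_2 + 6.1237·e_1 = (1.5000, -1.0000, -0.5000).
‖u_2‖ = 1.8708, so e_2 = (0.8018, -0.5345, -0.2673).

Q = [[-0.4082, 0.8018], [-0.8165, -0.5345], [0.4082, -0.2673]], R = [[4.8990, -6.1237], [0.0000, 1.8708]]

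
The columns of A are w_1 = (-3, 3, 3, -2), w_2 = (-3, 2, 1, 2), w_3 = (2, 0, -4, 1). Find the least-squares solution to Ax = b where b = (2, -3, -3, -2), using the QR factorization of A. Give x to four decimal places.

x = (-0.0904, -0.8754, 0.2471)

q_1 = w_1/‖w_1‖ = (-3, 3, 3, -2)/5.5678 = (-0.5388, 0.5388, 0.5388, -0.3592).
r_{12} = q_1·w_2 = 2.5145.
u_2 = w_2 − 2.5145·q_1 = (-1.6452, 0.6452, -0.3548, 2.9032).
‖u_2‖ = 3.4172, so q_2 = (-0.4814, 0.1888, -0.1038, 0.8496).
r_{13} = q_1·w_3 = -3.5921; r_{23} = q_2·w_3 = 0.3021.
u_3 = w_3 + 3.5921·q_1 − 0.3021·q_2 = (0.2099, 1.8785, -2.0331, -0.5470).
‖u_3‖ = 2.8294, so q_3 = (0.0742, 0.6639, -0.7186, -0.1933).
Qᵀb = (-3.5921, -2.9169, 0.6991).
Back-substitute: x_3 = 0.6991/2.8294 = 0.2471.
x_2 = (-2.9169 − 0.3021·0.2471)/3.4172 = -0.8754.
x_1 = (-3.5921 − 2.5145·(-0.8754) + 3.5921·0.2471)/5.5678 = -0.0904.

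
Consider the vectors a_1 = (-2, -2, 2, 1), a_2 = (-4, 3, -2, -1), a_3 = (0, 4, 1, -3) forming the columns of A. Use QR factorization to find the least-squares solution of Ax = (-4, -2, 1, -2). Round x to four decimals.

x = (1.1221, 0.3752, 0.1623)

a_1 = (-2, -2, 2, 1); ‖a_1‖ = 3.6056, so q_1 = (-0.5547, -0.5547, 0.5547, 0.2774).
q_1·a_2 = (-0.5547)·(-4) + (-0.5547)·3 + 0.5547·(-2) + 0.2774·(-1) = -0.8321.
u_2 = a_2 + 0.8321·q_1 = (-4.4615, 2.5385, -1.5385, -0.7692).
‖u_2‖ = 5.4137, so q_2 = (-0.8241, 0.4689, -0.2842, -0.1421).
q_1·a_3 = (-0.5547)·0 + (-0.5547)·4 + 0.5547·1 + 0.2774·(-3) = -2.4962; q_2·a_3 = (-0.8241)·0 + 0.4689·4 + (-0.2842)·1 + (-0.1421)·(-3) = 2.0177.
u_3 = a_3 + 2.4962·q_1 − 2.0177·q_2 = (0.2782, 1.6693, 2.9580, -2.0210).
‖u_3‖ = 3.9621, so q_3 = (0.0702, 0.4213, 0.7466, -0.5101).
Qᵀb = (3.3282, 2.3587, 0.6432).
Back-substitute: x_3 = 0.6432/3.9621 = 0.1623.
x_2 = (2.3587 − 2.0177·0.1623)/5.4137 = 0.3752.
x_1 = (3.3282 + 0.8321·0.3752 + 2.4962·0.1623)/3.6056 = 1.1221.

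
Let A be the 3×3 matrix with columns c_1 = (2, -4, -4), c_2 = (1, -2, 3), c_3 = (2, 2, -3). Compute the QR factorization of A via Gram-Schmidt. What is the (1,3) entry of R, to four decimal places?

r_{13} = 1.3333

c_1 = (2, -4, -4); ‖c_1‖ = 6.0000, so e_1 = (0.3333, -0.6667, -0.6667).
r_{13} = e_1·c_3 = 1.3333.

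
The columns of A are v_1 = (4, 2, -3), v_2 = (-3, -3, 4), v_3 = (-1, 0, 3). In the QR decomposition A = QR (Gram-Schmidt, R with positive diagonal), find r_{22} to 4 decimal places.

q_1 = v_1/‖v_1‖ = (4, 2, -3)/5.3852 = (0.7428, 0.3714, -0.5571).
r_{12} = q_1·v_2 = -5.5709.
u_2 = v_2 + 5.5709·q_1 = (1.1379, -0.9310, 0.8966).
r_{22} = ‖u_2‖ = 1.7221.

r_{22} = 1.7221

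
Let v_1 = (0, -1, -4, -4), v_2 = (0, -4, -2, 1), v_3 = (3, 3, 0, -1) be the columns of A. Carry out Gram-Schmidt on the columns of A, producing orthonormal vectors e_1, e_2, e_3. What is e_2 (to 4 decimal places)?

e_2 = (0.0000, -0.8607, -0.2360, 0.4512)

v_1 = (0, -1, -4, -4); ‖v_1‖ = 5.7446, so e_1 = (0.0000, -0.1741, -0.6963, -0.6963).
e_1·v_2 = 0.0000·0 + (-0.1741)·(-4) + (-0.6963)·(-2) + (-0.6963)·1 = 1.3926.
u_2 = v_2 − 1.3926·e_1 = (0.0000, -3.7576, -1.0303, 1.9697).
‖u_2‖ = 4.3658, so e_2 = (0.0000, -0.8607, -0.2360, 0.4512).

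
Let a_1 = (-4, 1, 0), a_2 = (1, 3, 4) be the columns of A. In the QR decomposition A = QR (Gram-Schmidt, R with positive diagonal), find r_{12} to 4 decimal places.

r_{12} = -0.2425

a_1 = (-4, 1, 0); ‖a_1‖ = 4.1231, so q_1 = (-0.9701, 0.2425, 0.0000).
r_{12} = q_1·a_2 = -0.2425.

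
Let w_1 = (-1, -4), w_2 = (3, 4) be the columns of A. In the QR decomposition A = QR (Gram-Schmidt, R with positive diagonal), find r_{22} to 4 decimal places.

e_1 = w_1/‖w_1‖ = (-1, -4)/4.1231 = (-0.2425, -0.9701).
r_{12} = e_1·w_2 = -4.6082.
u_2 = w_2 + 4.6082·e_1 = (1.8824, -0.4706).
r_{22} = ‖u_2‖ = 1.9403.

r_{22} = 1.9403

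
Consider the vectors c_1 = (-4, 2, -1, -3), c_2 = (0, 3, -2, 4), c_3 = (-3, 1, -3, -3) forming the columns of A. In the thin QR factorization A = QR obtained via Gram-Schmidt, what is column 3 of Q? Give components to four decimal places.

q_3 = (0.2035, -0.3368, -0.8981, -0.1965)

c_1 = (-4, 2, -1, -3); ‖c_1‖ = 5.4772, so q_1 = (-0.7303, 0.3651, -0.1826, -0.5477).
q_1·c_2 = (-0.7303)·0 + 0.3651·3 + (-0.1826)·(-2) + (-0.5477)·4 = -0.7303.
u_2 = c_2 + 0.7303·q_1 = (-0.5333, 3.2667, -2.1333, 3.6000).
‖u_2‖ = 5.3354, so q_2 = (-0.1000, 0.6123, -0.3998, 0.6747).
q_1·c_3 = (-0.7303)·(-3) + 0.3651·1 + (-0.1826)·(-3) + (-0.5477)·(-3) = 4.7469; q_2·c_3 = (-0.1000)·(-3) + 0.6123·1 + (-0.3998)·(-3) + 0.6747·(-3) = 0.0875.
u_3 = c_3 − 4.7469·q_1 − 0.0875·q_2 = (0.4754, -0.7869, -2.0984, -0.4590).
‖u_3‖ = 2.3365, so q_3 = (0.2035, -0.3368, -0.8981, -0.1965).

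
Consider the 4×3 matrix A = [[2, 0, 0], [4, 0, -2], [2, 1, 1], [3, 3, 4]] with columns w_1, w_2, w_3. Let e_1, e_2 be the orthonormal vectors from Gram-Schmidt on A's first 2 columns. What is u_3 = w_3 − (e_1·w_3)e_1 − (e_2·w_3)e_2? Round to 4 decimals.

e_1 = w_1/‖w_1‖ = (2, 4, 2, 3)/5.7446 = (0.3482, 0.6963, 0.3482, 0.5222).
r_{12} = e_1·w_2 = 1.9149.
u_2 = w_2 − 1.9149·e_1 = (-0.6667, -1.3333, 0.3333, 2.0000).
‖u_2‖ = 2.5166, so e_2 = (-0.2649, -0.5298, 0.1325, 0.7947).
r_{13} = e_1·w_3 = 1.0445; r_{23} = e_2·w_3 = 4.3710.
u_3 = w_3 − 1.0445·e_1 − 4.3710·e_2 = (0.7943, -0.4115, 0.0574, -0.0191).

u_3 = (0.7943, -0.4115, 0.0574, -0.0191)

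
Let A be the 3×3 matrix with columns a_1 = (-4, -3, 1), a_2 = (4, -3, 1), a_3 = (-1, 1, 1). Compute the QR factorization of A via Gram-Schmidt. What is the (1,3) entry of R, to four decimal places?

r_{13} = 0.3922

a_1 = (-4, -3, 1); ‖a_1‖ = 5.0990, so q_1 = (-0.7845, -0.5883, 0.1961).
r_{13} = q_1·a_3 = 0.3922.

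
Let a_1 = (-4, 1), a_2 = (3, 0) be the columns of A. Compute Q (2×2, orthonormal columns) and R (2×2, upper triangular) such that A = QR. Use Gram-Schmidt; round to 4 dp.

Q = [[-0.9701, 0.2425], [0.2425, 0.9701]], R = [[4.1231, -2.9104], [0.0000, 0.7276]]

q_1 = a_1/‖a_1‖ = (-4, 1)/4.1231 = (-0.9701, 0.2425).
r_{12} = q_1·a_2 = -2.9104.
u_2 = a_2 + 2.9104·q_1 = (0.1765, 0.7059).
‖u_2‖ = 0.7276, so q_2 = (0.2425, 0.9701).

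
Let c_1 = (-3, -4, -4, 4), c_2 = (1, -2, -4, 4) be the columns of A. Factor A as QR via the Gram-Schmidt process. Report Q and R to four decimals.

c_1 = (-3, -4, -4, 4); ‖c_1‖ = 7.5498, so q_1 = (-0.3974, -0.5298, -0.5298, 0.5298).
q_1·c_2 = (-0.3974)·1 + (-0.5298)·(-2) + (-0.5298)·(-4) + 0.5298·4 = 4.9008.
u_2 = c_2 − 4.9008·q_1 = (2.9474, 0.5965, -1.4035, 1.4035).
‖u_2‖ = 3.6031, so q_2 = (0.8180, 0.1655, -0.3895, 0.3895).

Q = [[-0.3974, 0.8180], [-0.5298, 0.1655], [-0.5298, -0.3895], [0.5298, 0.3895]], R = [[7.5498, 4.9008], [0.0000, 3.6031]]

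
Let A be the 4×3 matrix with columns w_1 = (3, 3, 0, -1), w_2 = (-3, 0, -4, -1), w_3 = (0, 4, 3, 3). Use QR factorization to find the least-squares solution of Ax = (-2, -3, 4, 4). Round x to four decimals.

w_1 = (3, 3, 0, -1); ‖w_1‖ = 4.3589, so e_1 = (0.6882, 0.6882, 0.0000, -0.2294).
e_1·w_2 = 0.6882·(-3) + 0.6882·0 + 0.0000·(-4) + (-0.2294)·(-1) = -1.8353.
u_2 = w_2 + 1.8353·e_1 = (-1.7368, 1.2632, -4.0000, -1.4211).
‖u_2‖ = 4.7573, so e_2 = (-0.3651, 0.2655, -0.8408, -0.2987).
e_1·w_3 = 0.6882·0 + 0.6882·4 + 0.0000·3 + (-0.2294)·3 = 2.0647; e_2·w_3 = (-0.3651)·0 + 0.2655·4 + (-0.8408)·3 + (-0.2987)·3 = -2.3565.
u_3 = w_3 − 2.0647·e_1 + 2.3565·e_2 = (-2.2814, 3.2047, 1.0186, 2.7698).
‖u_3‖ = 4.9177, so e_3 = (-0.4639, 0.6517, 0.2071, 0.5632).
Qᵀb = (-4.3589, -4.6245, 2.0543).
Back-substitute: x_3 = 2.0543/4.9177 = 0.4177.
x_2 = (-4.6245 + 2.3565·0.4177)/4.7573 = -0.7652.
x_1 = (-4.3589 + 1.8353·(-0.7652) − 2.0647·0.4177)/4.3589 = -1.5201.

x = (-1.5201, -0.7652, 0.4177)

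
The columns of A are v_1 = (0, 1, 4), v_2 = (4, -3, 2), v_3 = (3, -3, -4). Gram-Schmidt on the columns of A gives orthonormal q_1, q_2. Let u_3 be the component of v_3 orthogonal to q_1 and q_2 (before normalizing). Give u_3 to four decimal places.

v_1 = (0, 1, 4); ‖v_1‖ = 4.1231, so q_1 = (0.0000, 0.2425, 0.9701).
q_1·v_2 = 0.0000·4 + 0.2425·(-3) + 0.9701·2 = 1.2127.
u_2 = v_2 − 1.2127·q_1 = (4.0000, -3.2941, 0.8235).
‖u_2‖ = 5.2468, so q_2 = (0.7624, -0.6278, 0.1570).
q_1·v_3 = 0.0000·3 + 0.2425·(-3) + 0.9701·(-4) = -4.6082; q_2·v_3 = 0.7624·3 + (-0.6278)·(-3) + 0.1570·(-4) = 3.5427.
u_3 = v_3 + 4.6082·q_1 − 3.5427·q_2 = (0.2991, 0.3419, -0.0855).

u_3 = (0.2991, 0.3419, -0.0855)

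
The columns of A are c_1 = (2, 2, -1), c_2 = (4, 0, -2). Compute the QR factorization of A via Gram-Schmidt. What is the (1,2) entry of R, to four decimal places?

c_1 = (2, 2, -1); ‖c_1‖ = 3.0000, so e_1 = (0.6667, 0.6667, -0.3333).
r_{12} = e_1·c_2 = 3.3333.

r_{12} = 3.3333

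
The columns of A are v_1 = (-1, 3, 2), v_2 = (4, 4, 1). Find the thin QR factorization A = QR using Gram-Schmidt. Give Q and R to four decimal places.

e_1 = v_1/‖v_1‖ = (-1, 3, 2)/3.7417 = (-0.2673, 0.8018, 0.5345).
r_{12} = e_1·v_2 = 2.6726.
u_2 = v_2 − 2.6726·e_1 = (4.7143, 1.8571, -0.4286).
‖u_2‖ = 5.0850, so e_2 = (0.9271, 0.3652, -0.0843).

Q = [[-0.2673, 0.9271], [0.8018, 0.3652], [0.5345, -0.0843]], R = [[3.7417, 2.6726], [0.0000, 5.0850]]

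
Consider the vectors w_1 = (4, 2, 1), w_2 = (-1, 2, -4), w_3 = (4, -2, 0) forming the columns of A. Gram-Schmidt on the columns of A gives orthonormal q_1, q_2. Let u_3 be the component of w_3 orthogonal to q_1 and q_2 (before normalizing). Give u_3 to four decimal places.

u_3 = (1.6471, -2.4706, -1.6471)

q_1 = w_1/‖w_1‖ = (4, 2, 1)/4.5826 = (0.8729, 0.4364, 0.2182).
r_{12} = q_1·w_2 = -0.8729.
u_2 = w_2 + 0.8729·q_1 = (-0.2381, 2.3810, -3.8095).
‖u_2‖ = 4.4987, so q_2 = (-0.0529, 0.5293, -0.8468).
r_{13} = q_1·w_3 = 2.6186; r_{23} = q_2·w_3 = -1.2702.
u_3 = w_3 − 2.6186·q_1 + 1.2702·q_2 = (1.6471, -2.4706, -1.6471).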